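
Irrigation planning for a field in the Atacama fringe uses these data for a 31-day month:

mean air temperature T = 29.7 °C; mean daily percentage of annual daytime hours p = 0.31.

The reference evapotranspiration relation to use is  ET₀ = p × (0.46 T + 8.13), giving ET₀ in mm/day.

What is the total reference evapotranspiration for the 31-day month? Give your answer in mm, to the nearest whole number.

209 mm

ET₀ = 0.31 × (0.46 × 29.7 + 8.13) = 0.31 × 21.792 = 6.7555 mm/d
Monthly total = 6.7555 × 31 = 209.421 mm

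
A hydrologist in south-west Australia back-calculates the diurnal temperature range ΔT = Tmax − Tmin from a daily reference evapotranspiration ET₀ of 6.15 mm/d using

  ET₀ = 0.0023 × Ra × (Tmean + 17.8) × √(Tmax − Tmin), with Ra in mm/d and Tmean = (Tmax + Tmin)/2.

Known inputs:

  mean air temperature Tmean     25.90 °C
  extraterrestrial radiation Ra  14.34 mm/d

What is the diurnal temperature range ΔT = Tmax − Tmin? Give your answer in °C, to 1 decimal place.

√ΔT = ET₀ / [0.0023 × Ra × (Tmean+17.8)] = 6.15 / (0.0023 × 14.34 × 43.70) = 4.2669
ΔT = 4.2669² = 18.206 °C

18.2 °C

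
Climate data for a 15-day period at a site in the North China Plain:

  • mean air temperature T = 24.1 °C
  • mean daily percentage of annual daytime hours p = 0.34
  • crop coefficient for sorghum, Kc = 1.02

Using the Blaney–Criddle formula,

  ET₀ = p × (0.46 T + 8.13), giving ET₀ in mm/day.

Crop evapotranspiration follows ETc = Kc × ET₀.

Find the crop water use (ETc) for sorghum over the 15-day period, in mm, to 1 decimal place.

ET₀ = 0.34 × (0.46 × 24.1 + 8.13) = 0.34 × 19.216 = 6.5334 mm/d
ETc = Kc × ET₀ = 1.02 × 6.5334 = 6.6641 mm/d
Over 15 days: 6.6641 × 15 = 99.962 mm

100.0 mm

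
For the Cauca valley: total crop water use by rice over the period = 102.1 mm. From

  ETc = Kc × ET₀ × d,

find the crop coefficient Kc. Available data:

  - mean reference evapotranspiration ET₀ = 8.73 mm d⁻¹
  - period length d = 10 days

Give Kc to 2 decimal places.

1.17

ETc = Kc × ET₀ × d  ⇒  Kc = ETc / (ET₀ × d)
Kc = 102.1 / (8.73 × 10) = 102.1 / 87.30 = 1.1695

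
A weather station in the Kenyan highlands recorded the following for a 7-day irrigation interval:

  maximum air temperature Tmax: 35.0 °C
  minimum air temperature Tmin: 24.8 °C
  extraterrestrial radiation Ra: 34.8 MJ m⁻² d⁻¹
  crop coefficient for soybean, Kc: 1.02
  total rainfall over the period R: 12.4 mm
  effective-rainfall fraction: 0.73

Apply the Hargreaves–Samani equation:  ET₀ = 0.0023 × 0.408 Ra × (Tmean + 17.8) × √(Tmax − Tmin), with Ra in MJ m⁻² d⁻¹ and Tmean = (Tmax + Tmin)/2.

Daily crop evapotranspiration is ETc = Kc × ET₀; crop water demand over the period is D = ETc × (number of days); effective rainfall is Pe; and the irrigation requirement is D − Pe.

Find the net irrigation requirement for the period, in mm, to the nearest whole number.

Tmean = (35.0 + 24.8)/2 = 29.90 °C
0.408 Ra = 0.408 × 34.8 = 14.1984 mm/d equivalent
ET₀ = 0.0023 × 14.1984 × (29.90 + 17.8) × √10.2 = 0.0023 × 14.1984 × 47.70 × 3.1937 = 4.9748 mm/d
ETc = Kc × ET₀ = 1.02 × 4.9748 = 5.0743 mm/d
Crop demand D = ETc × 7 d = 5.0743 × 7 = 35.520 mm
Pe = 0.73 × 12.4 = 9.052 mm
D − Pe = 35.520 − 9.052 = 26.468 mm

26 mm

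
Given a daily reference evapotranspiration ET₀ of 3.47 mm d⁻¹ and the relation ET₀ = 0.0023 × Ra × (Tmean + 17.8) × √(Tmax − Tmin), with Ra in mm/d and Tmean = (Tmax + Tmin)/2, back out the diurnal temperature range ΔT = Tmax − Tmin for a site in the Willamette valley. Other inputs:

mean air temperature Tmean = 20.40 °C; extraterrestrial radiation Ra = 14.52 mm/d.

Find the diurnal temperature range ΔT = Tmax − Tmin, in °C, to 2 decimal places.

√ΔT = ET₀ / [0.0023 × Ra × (Tmean+17.8)] = 3.47 / (0.0023 × 14.52 × 38.20) = 2.7200
ΔT = 2.7200² = 7.398 °C

7.40 °C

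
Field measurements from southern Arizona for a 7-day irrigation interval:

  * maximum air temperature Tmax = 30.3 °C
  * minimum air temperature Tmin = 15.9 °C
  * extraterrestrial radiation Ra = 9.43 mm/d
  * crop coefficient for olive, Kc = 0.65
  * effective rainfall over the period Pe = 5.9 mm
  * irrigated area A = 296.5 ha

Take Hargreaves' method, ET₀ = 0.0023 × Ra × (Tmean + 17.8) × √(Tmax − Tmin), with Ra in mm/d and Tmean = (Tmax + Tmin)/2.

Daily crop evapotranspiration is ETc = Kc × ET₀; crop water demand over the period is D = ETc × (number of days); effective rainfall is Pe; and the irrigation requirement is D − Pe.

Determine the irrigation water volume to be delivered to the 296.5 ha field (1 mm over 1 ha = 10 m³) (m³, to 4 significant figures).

27920 m³

Tmean = (30.3 + 15.9)/2 = 23.10 °C
ET₀ = 0.0023 × 9.43 × (23.10 + 17.8) × √14.4 = 0.0023 × 9.43 × 40.90 × 3.7947 = 3.3662 mm/d
ETc = Kc × ET₀ = 0.65 × 3.3662 = 2.1880 mm/d
Crop demand D = ETc × 7 d = 2.1880 × 7 = 15.316 mm
D − Pe = 15.316 − 5.9 = 9.416 mm
Volume = 9.416 mm × 296.5 ha × 10 = 27918.4 m³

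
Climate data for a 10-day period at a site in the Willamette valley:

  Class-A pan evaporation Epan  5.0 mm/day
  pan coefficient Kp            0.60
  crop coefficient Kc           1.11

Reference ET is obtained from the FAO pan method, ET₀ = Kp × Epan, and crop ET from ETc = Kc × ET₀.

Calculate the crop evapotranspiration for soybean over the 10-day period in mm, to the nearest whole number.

33 mm

ET₀ = 0.60 × 5.0 = 3.0000 mm/d
ETc = Kc × ET₀ = 1.11 × 3.0000 = 3.3300 mm/d
Over 10 days: 3.3300 × 10 = 33.300 mm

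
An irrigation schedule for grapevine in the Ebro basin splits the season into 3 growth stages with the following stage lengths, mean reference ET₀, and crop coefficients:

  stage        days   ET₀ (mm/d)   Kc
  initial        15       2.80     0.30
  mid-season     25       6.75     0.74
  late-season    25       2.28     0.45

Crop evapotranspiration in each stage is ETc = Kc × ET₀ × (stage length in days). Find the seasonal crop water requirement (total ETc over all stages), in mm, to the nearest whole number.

initial: 0.30 × 2.80 × 15 = 12.60 mm
mid-season: 0.74 × 6.75 × 25 = 124.88 mm
late-season: 0.45 × 2.28 × 25 = 25.65 mm
Seasonal total = 163.13 mm

163 mm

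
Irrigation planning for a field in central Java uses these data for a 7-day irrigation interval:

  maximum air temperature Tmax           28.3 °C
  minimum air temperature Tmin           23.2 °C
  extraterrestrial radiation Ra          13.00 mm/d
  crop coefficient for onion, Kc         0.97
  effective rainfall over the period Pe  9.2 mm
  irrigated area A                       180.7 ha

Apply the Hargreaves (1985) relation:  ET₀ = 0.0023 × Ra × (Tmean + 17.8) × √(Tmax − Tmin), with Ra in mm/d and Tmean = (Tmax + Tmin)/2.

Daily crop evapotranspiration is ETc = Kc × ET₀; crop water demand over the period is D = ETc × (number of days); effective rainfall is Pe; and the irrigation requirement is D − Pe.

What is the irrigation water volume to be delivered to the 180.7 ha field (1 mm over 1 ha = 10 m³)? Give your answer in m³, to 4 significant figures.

19460 m³

Tmean = (28.3 + 23.2)/2 = 25.75 °C
ET₀ = 0.0023 × 13.00 × (25.75 + 17.8) × √5.1 = 0.0023 × 13.00 × 43.55 × 2.2583 = 2.9406 mm/d
ETc = Kc × ET₀ = 0.97 × 2.9406 = 2.8524 mm/d
Crop demand D = ETc × 7 d = 2.8524 × 7 = 19.967 mm
D − Pe = 19.967 − 9.2 = 10.767 mm
Volume = 10.767 mm × 180.7 ha × 10 = 19456.0 m³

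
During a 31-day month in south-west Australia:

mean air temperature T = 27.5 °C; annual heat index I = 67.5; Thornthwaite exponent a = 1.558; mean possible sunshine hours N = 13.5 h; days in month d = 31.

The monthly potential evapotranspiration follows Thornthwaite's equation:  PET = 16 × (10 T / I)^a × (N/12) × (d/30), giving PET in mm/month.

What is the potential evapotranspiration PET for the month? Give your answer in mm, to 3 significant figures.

10T/I = 10 × 27.5 / 67.5 = 4.0741
(10T/I)^a = 4.0741^1.558 = 8.9213
Uncorrected PET = 16 × 8.9213 = 142.741 mm
Correction = (N/12)(d/30) = (13.5/12)(31/30) = 1.1625
PET = 142.741 × 1.1625 = 165.936 mm/month

166 mm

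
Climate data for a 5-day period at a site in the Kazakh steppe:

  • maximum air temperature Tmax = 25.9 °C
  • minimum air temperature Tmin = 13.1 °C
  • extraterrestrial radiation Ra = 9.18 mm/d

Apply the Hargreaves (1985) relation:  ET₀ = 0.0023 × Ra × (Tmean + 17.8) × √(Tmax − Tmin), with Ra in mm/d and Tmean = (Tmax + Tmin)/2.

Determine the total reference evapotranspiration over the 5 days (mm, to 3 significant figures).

Tmean = (25.9 + 13.1)/2 = 19.50 °C
ET₀ = 0.0023 × 9.18 × (19.50 + 17.8) × √12.8 = 0.0023 × 9.18 × 37.30 × 3.5777 = 2.8176 mm/d
Over 5 days: 2.8176 × 5 = 14.088 mm

14.1 mm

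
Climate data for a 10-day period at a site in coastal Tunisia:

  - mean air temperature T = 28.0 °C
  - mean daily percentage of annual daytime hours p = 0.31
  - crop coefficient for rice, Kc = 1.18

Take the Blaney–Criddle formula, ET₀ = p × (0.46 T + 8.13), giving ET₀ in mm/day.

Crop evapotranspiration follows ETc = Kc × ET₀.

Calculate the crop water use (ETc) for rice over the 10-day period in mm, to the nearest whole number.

ET₀ = 0.31 × (0.46 × 28.0 + 8.13) = 0.31 × 21.010 = 6.5131 mm/d
ETc = Kc × ET₀ = 1.18 × 6.5131 = 7.6855 mm/d
Over 10 days: 7.6855 × 10 = 76.855 mm

77 mm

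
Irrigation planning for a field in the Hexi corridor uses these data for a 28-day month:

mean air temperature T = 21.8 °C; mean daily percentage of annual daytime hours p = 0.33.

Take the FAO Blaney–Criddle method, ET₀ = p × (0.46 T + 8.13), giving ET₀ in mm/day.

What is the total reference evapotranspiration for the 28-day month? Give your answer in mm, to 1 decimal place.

167.8 mm

ET₀ = 0.33 × (0.46 × 21.8 + 8.13) = 0.33 × 18.158 = 5.9921 mm/d
Monthly total = 5.9921 × 28 = 167.779 mm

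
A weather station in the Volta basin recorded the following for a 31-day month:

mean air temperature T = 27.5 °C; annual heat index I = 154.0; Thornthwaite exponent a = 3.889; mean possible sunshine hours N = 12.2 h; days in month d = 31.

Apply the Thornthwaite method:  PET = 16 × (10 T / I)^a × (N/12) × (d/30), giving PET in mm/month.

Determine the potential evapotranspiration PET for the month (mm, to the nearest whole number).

160 mm

10T/I = 10 × 27.5 / 154.0 = 1.7857
(10T/I)^a = 1.7857^3.889 = 9.5342
Uncorrected PET = 16 × 9.5342 = 152.547 mm
Correction = (N/12)(d/30) = (12.2/12)(31/30) = 1.0506
PET = 152.547 × 1.0506 = 160.266 mm/month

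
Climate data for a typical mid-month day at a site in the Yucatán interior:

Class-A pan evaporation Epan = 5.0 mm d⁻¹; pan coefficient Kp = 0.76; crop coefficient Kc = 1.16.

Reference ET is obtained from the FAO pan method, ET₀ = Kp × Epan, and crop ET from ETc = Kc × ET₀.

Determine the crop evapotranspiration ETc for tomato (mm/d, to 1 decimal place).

ET₀ = 0.76 × 5.0 = 3.8000 mm/d
ETc = Kc × ET₀ = 1.16 × 3.8000 = 4.4080 mm/d

4.4 mm/d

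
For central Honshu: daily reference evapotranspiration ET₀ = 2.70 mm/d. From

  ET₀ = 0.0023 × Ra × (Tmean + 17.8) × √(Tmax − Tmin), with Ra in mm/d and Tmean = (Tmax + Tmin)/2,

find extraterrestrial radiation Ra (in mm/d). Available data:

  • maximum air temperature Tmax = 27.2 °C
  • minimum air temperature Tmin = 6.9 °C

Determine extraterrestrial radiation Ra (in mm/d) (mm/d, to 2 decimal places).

7.48 mm/d

Tmean = 17.05 °C; √ΔT = 4.5056
Ra = ET₀ / [0.0023 × (Tmean+17.8) × √ΔT] = 2.70 / (0.0023 × 34.85 × 4.5056) = 7.476 mm/d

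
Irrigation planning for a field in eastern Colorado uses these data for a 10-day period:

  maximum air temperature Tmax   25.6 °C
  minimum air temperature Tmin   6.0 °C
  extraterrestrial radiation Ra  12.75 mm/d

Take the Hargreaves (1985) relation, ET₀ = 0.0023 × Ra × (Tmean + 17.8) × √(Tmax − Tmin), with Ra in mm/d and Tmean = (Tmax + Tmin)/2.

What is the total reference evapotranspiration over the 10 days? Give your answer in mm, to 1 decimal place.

43.6 mm

Tmean = (25.6 + 6.0)/2 = 15.80 °C
ET₀ = 0.0023 × 12.75 × (15.80 + 17.8) × √19.6 = 0.0023 × 12.75 × 33.60 × 4.4272 = 4.3622 mm/d
Over 10 days: 4.3622 × 10 = 43.622 mm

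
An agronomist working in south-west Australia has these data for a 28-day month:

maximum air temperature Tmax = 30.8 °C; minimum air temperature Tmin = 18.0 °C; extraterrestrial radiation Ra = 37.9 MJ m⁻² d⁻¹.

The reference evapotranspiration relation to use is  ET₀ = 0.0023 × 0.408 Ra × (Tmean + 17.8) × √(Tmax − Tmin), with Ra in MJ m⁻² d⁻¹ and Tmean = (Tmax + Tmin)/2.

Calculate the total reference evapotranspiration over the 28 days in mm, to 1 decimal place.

Tmean = (30.8 + 18.0)/2 = 24.40 °C
0.408 Ra = 0.408 × 37.9 = 15.4632 mm/d equivalent
ET₀ = 0.0023 × 15.4632 × (24.40 + 17.8) × √12.8 = 0.0023 × 15.4632 × 42.20 × 3.5777 = 5.3696 mm/d
Over 28 days: 5.3696 × 28 = 150.349 mm

150.3 mm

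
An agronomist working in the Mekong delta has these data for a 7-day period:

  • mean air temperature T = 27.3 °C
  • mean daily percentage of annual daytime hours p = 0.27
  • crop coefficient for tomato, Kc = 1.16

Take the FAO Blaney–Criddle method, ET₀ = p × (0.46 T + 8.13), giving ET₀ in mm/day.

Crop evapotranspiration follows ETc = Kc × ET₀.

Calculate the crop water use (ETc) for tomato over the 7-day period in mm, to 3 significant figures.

45.4 mm

ET₀ = 0.27 × (0.46 × 27.3 + 8.13) = 0.27 × 20.688 = 5.5858 mm/d
ETc = Kc × ET₀ = 1.16 × 5.5858 = 6.4795 mm/d
Over 7 days: 6.4795 × 7 = 45.357 mm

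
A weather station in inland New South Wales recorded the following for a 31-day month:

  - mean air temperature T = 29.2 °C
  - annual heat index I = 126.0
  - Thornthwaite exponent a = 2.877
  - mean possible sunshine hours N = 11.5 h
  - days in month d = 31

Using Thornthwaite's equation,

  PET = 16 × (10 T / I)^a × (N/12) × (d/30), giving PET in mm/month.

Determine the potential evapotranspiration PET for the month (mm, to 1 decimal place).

10T/I = 10 × 29.2 / 126.0 = 2.3175
(10T/I)^a = 2.3175^2.877 = 11.2244
Uncorrected PET = 16 × 11.2244 = 179.590 mm
Correction = (N/12)(d/30) = (11.5/12)(31/30) = 0.9903
PET = 179.590 × 0.9903 = 177.848 mm/month

177.8 mm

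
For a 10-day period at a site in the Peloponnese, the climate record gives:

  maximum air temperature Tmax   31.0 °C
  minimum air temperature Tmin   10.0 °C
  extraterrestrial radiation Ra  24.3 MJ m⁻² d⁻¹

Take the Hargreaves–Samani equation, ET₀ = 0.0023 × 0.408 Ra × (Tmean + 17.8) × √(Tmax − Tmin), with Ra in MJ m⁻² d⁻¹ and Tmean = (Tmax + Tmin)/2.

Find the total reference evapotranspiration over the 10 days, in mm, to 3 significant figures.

40.0 mm

Tmean = (31.0 + 10.0)/2 = 20.50 °C
0.408 Ra = 0.408 × 24.3 = 9.9144 mm/d equivalent
ET₀ = 0.0023 × 9.9144 × (20.50 + 17.8) × √21.0 = 0.0023 × 9.9144 × 38.30 × 4.5826 = 4.0023 mm/d
Over 10 days: 4.0023 × 10 = 40.023 mm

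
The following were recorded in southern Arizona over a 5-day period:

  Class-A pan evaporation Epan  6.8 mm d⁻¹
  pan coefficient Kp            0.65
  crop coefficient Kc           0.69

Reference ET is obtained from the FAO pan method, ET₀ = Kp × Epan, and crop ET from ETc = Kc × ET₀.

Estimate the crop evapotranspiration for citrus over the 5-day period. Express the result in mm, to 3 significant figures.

ET₀ = 0.65 × 6.8 = 4.4200 mm/d
ETc = Kc × ET₀ = 0.69 × 4.4200 = 3.0498 mm/d
Over 5 days: 3.0498 × 5 = 15.249 mm

15.2 mm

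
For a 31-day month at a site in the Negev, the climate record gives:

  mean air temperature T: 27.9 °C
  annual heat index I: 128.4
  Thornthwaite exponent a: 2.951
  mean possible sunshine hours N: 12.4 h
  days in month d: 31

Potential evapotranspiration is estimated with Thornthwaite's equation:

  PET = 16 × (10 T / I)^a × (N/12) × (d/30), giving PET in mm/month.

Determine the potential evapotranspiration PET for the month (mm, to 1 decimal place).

168.7 mm

10T/I = 10 × 27.9 / 128.4 = 2.1729
(10T/I)^a = 2.1729^2.951 = 9.8765
Uncorrected PET = 16 × 9.8765 = 158.024 mm
Correction = (N/12)(d/30) = (12.4/12)(31/30) = 1.0678
PET = 158.024 × 1.0678 = 168.738 mm/month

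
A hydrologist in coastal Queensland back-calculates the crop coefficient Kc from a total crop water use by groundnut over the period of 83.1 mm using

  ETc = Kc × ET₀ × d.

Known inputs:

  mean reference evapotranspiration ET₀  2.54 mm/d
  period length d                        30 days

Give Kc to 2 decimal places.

ETc = Kc × ET₀ × d  ⇒  Kc = ETc / (ET₀ × d)
Kc = 83.1 / (2.54 × 30) = 83.1 / 76.20 = 1.0906

1.09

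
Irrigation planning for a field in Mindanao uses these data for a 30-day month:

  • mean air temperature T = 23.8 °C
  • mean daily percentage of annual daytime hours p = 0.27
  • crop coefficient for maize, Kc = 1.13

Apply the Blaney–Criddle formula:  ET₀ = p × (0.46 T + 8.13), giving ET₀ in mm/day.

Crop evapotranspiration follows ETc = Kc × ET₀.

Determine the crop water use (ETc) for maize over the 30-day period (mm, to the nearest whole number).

ET₀ = 0.27 × (0.46 × 23.8 + 8.13) = 0.27 × 19.078 = 5.1511 mm/d
ETc = Kc × ET₀ = 1.13 × 5.1511 = 5.8207 mm/d
Over 30 days: 5.8207 × 30 = 174.621 mm

175 mm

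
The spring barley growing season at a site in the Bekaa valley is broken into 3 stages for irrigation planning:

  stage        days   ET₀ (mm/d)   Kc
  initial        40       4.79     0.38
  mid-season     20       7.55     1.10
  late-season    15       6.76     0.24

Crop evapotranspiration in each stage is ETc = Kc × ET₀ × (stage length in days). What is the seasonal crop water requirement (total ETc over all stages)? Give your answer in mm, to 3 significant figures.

initial: 0.38 × 4.79 × 40 = 72.81 mm
mid-season: 1.10 × 7.55 × 20 = 166.10 mm
late-season: 0.24 × 6.76 × 15 = 24.34 mm
Seasonal total = 263.25 mm

263 mm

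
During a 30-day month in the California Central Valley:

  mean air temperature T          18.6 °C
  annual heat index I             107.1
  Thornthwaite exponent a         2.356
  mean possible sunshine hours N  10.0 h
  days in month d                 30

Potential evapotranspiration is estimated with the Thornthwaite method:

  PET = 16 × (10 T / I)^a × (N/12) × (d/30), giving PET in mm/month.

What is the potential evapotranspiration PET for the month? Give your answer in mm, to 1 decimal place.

48.9 mm

10T/I = 10 × 18.6 / 107.1 = 1.7367
(10T/I)^a = 1.7367^2.356 = 3.6711
Uncorrected PET = 16 × 3.6711 = 58.738 mm
Correction = (N/12)(d/30) = (10.0/12)(30/30) = 0.8333
PET = 58.738 × 0.8333 = 48.946 mm/month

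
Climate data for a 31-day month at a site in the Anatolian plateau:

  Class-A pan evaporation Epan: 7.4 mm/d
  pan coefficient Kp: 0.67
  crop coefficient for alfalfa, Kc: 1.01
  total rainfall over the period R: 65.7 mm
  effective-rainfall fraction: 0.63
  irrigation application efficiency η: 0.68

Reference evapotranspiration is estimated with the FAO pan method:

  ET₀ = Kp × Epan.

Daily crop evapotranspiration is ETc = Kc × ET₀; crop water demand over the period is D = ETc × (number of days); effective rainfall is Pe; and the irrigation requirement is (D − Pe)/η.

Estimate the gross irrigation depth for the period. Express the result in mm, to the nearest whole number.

ET₀ = 0.67 × 7.4 = 4.9580 mm/d
ETc = Kc × ET₀ = 1.01 × 4.9580 = 5.0076 mm/d
Crop demand D = ETc × 31 d = 5.0076 × 31 = 155.236 mm
Pe = 0.63 × 65.7 = 41.391 mm
D − Pe = 155.236 − 41.391 = 113.845 mm
Gross irrigation = 113.845 / 0.68 = 167.419 mm

167 mm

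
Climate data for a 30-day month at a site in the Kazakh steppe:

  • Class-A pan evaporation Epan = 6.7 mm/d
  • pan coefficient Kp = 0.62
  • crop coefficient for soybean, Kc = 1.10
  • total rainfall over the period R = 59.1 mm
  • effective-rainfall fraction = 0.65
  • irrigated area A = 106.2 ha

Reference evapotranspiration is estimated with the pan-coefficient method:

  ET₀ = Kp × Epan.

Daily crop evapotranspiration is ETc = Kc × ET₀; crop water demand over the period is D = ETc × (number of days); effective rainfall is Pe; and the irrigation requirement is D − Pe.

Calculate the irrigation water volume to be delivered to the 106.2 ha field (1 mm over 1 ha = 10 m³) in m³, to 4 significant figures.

104800 m³

ET₀ = 0.62 × 6.7 = 4.1540 mm/d
ETc = Kc × ET₀ = 1.10 × 4.1540 = 4.5694 mm/d
Crop demand D = ETc × 30 d = 4.5694 × 30 = 137.082 mm
Pe = 0.65 × 59.1 = 38.415 mm
D − Pe = 137.082 − 38.415 = 98.667 mm
Volume = 98.667 mm × 106.2 ha × 10 = 104784.4 m³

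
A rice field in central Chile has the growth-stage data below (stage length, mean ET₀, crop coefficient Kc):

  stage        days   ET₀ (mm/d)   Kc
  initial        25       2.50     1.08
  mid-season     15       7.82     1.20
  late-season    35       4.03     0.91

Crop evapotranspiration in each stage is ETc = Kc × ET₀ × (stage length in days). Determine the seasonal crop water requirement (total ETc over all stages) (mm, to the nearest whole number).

337 mm

initial: 1.08 × 2.50 × 25 = 67.50 mm
mid-season: 1.20 × 7.82 × 15 = 140.76 mm
late-season: 0.91 × 4.03 × 35 = 128.36 mm
Seasonal total = 336.62 mm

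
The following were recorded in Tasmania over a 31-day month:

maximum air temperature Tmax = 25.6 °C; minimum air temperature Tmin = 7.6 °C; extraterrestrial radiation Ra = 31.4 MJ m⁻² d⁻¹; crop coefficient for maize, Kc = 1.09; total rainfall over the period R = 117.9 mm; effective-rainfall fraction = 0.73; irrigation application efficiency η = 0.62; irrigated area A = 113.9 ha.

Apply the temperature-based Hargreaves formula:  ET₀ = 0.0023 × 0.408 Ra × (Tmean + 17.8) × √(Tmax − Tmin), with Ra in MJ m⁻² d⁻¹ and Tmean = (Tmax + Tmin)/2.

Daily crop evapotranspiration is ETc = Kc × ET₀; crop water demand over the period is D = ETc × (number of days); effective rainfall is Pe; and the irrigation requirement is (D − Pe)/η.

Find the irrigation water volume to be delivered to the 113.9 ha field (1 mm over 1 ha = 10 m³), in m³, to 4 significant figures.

Tmean = (25.6 + 7.6)/2 = 16.60 °C
0.408 Ra = 0.408 × 31.4 = 12.8112 mm/d equivalent
ET₀ = 0.0023 × 12.8112 × (16.60 + 17.8) × √18.0 = 0.0023 × 12.8112 × 34.40 × 4.2426 = 4.3004 mm/d
ETc = Kc × ET₀ = 1.09 × 4.3004 = 4.6874 mm/d
Crop demand D = ETc × 31 d = 4.6874 × 31 = 145.309 mm
Pe = 0.73 × 117.9 = 86.067 mm
D − Pe = 145.309 − 86.067 = 59.242 mm
Gross irrigation = 59.242 / 0.62 = 95.552 mm
Volume = 95.552 mm × 113.9 ha × 10 = 108833.7 m³

108800 m³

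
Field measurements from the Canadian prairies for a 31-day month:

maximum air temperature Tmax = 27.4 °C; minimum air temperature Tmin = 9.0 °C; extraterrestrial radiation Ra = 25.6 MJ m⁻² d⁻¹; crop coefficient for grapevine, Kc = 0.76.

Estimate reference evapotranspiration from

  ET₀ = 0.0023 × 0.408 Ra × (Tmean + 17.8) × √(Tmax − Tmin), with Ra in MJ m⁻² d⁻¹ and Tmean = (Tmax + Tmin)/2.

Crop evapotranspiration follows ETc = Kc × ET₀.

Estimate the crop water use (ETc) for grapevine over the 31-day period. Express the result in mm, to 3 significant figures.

87.4 mm

Tmean = (27.4 + 9.0)/2 = 18.20 °C
0.408 Ra = 0.408 × 25.6 = 10.4448 mm/d equivalent
ET₀ = 0.0023 × 10.4448 × (18.20 + 17.8) × √18.4 = 0.0023 × 10.4448 × 36.00 × 4.2895 = 3.7097 mm/d
ETc = Kc × ET₀ = 0.76 × 3.7097 = 2.8194 mm/d
Over 31 days: 2.8194 × 31 = 87.401 mm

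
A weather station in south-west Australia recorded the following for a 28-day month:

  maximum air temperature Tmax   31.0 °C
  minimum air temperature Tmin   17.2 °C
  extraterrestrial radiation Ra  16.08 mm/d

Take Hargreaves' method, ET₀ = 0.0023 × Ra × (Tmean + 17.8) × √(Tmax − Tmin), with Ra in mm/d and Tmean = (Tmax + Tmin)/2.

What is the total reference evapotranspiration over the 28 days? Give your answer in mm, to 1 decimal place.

161.2 mm

Tmean = (31.0 + 17.2)/2 = 24.10 °C
ET₀ = 0.0023 × 16.08 × (24.10 + 17.8) × √13.8 = 0.0023 × 16.08 × 41.90 × 3.7148 = 5.7566 mm/d
Over 28 days: 5.7566 × 28 = 161.185 mm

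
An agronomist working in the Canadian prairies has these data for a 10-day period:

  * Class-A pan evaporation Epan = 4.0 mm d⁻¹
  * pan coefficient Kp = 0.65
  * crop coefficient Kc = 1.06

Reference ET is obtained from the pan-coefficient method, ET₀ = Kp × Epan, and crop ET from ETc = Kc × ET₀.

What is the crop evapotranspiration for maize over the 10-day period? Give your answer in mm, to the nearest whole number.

ET₀ = 0.65 × 4.0 = 2.6000 mm/d
ETc = Kc × ET₀ = 1.06 × 2.6000 = 2.7560 mm/d
Over 10 days: 2.7560 × 10 = 27.560 mm

28 mm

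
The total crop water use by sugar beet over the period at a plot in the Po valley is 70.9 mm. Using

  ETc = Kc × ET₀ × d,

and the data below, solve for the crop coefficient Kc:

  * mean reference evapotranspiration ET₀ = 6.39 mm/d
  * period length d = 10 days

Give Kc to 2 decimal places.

1.11

ETc = Kc × ET₀ × d  ⇒  Kc = ETc / (ET₀ × d)
Kc = 70.9 / (6.39 × 10) = 70.9 / 63.90 = 1.1095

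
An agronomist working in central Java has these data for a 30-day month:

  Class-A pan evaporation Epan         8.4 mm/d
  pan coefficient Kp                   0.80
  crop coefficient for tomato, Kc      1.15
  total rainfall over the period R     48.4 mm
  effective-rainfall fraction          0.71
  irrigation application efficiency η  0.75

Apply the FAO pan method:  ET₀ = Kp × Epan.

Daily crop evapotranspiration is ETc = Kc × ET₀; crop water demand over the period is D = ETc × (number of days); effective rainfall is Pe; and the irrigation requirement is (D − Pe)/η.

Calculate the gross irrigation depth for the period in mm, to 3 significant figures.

263 mm

ET₀ = 0.80 × 8.4 = 6.7200 mm/d
ETc = Kc × ET₀ = 1.15 × 6.7200 = 7.7280 mm/d
Crop demand D = ETc × 30 d = 7.7280 × 30 = 231.840 mm
Pe = 0.71 × 48.4 = 34.364 mm
D − Pe = 231.840 − 34.364 = 197.476 mm
Gross irrigation = 197.476 / 0.75 = 263.301 mm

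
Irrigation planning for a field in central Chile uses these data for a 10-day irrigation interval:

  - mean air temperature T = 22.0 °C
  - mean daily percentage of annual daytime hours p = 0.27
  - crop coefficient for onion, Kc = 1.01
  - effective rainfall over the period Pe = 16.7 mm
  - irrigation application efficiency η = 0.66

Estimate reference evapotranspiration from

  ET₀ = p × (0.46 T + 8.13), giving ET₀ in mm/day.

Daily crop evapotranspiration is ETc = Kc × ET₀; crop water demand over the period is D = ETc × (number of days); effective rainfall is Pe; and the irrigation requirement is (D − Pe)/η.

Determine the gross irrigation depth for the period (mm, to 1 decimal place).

50.1 mm

ET₀ = 0.27 × (0.46 × 22.0 + 8.13) = 0.27 × 18.250 = 4.9275 mm/d
ETc = Kc × ET₀ = 1.01 × 4.9275 = 4.9768 mm/d
Crop demand D = ETc × 10 d = 4.9768 × 10 = 49.768 mm
D − Pe = 49.768 − 16.7 = 33.068 mm
Gross irrigation = 33.068 / 0.66 = 50.103 mm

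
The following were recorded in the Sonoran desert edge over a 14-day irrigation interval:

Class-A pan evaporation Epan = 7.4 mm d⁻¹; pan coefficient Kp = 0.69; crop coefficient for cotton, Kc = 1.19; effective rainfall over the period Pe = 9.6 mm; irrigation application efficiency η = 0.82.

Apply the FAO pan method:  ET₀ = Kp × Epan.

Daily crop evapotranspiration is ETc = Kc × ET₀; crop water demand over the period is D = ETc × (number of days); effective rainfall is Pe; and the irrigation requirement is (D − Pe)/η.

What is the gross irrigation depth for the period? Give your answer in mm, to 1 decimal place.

92.0 mm

ET₀ = 0.69 × 7.4 = 5.1060 mm/d
ETc = Kc × ET₀ = 1.19 × 5.1060 = 6.0761 mm/d
Crop demand D = ETc × 14 d = 6.0761 × 14 = 85.065 mm
D − Pe = 85.065 − 9.6 = 75.465 mm
Gross irrigation = 75.465 / 0.82 = 92.030 mm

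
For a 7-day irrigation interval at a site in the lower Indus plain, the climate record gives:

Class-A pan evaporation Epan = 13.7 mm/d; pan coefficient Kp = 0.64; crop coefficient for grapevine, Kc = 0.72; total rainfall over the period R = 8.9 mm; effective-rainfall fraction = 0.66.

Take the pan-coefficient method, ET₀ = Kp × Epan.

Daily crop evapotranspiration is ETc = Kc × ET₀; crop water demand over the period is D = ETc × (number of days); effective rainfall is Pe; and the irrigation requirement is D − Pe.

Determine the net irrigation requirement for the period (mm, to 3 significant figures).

38.3 mm

ET₀ = 0.64 × 13.7 = 8.7680 mm/d
ETc = Kc × ET₀ = 0.72 × 8.7680 = 6.3130 mm/d
Crop demand D = ETc × 7 d = 6.3130 × 7 = 44.191 mm
Pe = 0.66 × 8.9 = 5.874 mm
D − Pe = 44.191 − 5.874 = 38.317 mm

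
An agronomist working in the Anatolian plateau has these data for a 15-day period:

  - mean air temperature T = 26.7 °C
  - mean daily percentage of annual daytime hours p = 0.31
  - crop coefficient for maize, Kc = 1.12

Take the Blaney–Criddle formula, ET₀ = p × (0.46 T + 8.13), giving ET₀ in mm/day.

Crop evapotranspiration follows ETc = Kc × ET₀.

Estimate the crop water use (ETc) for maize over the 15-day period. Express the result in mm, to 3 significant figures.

ET₀ = 0.31 × (0.46 × 26.7 + 8.13) = 0.31 × 20.412 = 6.3277 mm/d
ETc = Kc × ET₀ = 1.12 × 6.3277 = 7.0870 mm/d
Over 15 days: 7.0870 × 15 = 106.305 mm

106 mm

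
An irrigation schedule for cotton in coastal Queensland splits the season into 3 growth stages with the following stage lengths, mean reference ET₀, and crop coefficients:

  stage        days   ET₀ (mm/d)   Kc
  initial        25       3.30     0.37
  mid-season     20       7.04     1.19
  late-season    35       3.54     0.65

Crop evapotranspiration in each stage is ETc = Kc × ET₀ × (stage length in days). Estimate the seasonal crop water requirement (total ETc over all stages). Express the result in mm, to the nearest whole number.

initial: 0.37 × 3.30 × 25 = 30.53 mm
mid-season: 1.19 × 7.04 × 20 = 167.55 mm
late-season: 0.65 × 3.54 × 35 = 80.54 mm
Seasonal total = 278.62 mm

279 mm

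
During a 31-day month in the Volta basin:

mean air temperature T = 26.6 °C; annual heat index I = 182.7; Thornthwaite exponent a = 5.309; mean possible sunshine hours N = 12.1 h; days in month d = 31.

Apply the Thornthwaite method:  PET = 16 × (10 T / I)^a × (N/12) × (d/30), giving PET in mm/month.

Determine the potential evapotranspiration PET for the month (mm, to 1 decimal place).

10T/I = 10 × 26.6 / 182.7 = 1.4559
(10T/I)^a = 1.4559^5.309 = 7.3462
Uncorrected PET = 16 × 7.3462 = 117.539 mm
Correction = (N/12)(d/30) = (12.1/12)(31/30) = 1.0419
PET = 117.539 × 1.0419 = 122.464 mm/month

122.5 mm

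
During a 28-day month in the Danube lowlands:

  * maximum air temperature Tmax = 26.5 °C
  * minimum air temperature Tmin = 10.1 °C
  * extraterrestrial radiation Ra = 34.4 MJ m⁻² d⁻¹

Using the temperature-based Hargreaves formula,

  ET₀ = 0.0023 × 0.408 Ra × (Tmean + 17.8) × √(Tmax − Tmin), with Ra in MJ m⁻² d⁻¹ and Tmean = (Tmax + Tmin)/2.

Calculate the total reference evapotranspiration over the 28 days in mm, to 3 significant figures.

132 mm

Tmean = (26.5 + 10.1)/2 = 18.30 °C
0.408 Ra = 0.408 × 34.4 = 14.0352 mm/d equivalent
ET₀ = 0.0023 × 14.0352 × (18.30 + 17.8) × √16.4 = 0.0023 × 14.0352 × 36.10 × 4.0497 = 4.7193 mm/d
Over 28 days: 4.7193 × 28 = 132.140 mm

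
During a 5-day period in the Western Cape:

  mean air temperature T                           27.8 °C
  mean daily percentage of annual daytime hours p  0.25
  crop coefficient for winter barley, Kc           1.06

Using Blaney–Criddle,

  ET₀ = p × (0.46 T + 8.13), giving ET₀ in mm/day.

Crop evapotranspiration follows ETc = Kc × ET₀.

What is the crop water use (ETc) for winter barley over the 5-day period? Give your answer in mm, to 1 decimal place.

ET₀ = 0.25 × (0.46 × 27.8 + 8.13) = 0.25 × 20.918 = 5.2295 mm/d
ETc = Kc × ET₀ = 1.06 × 5.2295 = 5.5433 mm/d
Over 5 days: 5.5433 × 5 = 27.717 mm

27.7 mm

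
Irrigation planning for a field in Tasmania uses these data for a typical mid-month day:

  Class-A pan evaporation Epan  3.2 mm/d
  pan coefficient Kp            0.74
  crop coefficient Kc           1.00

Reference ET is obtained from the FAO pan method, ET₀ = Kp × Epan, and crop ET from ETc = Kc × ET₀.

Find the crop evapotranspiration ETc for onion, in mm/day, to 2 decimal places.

ET₀ = 0.74 × 3.2 = 2.3680 mm/d
ETc = Kc × ET₀ = 1.00 × 2.3680 = 2.3680 mm/d

2.37 mm/day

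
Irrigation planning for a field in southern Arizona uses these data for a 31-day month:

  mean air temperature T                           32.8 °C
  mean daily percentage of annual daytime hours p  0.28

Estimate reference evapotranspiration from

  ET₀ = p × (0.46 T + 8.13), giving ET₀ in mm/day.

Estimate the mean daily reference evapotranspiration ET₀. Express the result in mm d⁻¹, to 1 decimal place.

ET₀ = 0.28 × (0.46 × 32.8 + 8.13) = 0.28 × 23.218 = 6.5010 mm/d

6.5 mm d⁻¹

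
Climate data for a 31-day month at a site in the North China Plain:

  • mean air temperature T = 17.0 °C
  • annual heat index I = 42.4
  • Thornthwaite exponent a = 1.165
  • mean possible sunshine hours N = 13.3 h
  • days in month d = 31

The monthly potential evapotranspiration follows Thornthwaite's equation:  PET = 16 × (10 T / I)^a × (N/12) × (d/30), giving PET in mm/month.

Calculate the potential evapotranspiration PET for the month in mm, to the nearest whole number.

10T/I = 10 × 17.0 / 42.4 = 4.0094
(10T/I)^a = 4.0094^1.165 = 5.0418
Uncorrected PET = 16 × 5.0418 = 80.669 mm
Correction = (N/12)(d/30) = (13.3/12)(31/30) = 1.1453
PET = 80.669 × 1.1453 = 92.390 mm/month

92 mm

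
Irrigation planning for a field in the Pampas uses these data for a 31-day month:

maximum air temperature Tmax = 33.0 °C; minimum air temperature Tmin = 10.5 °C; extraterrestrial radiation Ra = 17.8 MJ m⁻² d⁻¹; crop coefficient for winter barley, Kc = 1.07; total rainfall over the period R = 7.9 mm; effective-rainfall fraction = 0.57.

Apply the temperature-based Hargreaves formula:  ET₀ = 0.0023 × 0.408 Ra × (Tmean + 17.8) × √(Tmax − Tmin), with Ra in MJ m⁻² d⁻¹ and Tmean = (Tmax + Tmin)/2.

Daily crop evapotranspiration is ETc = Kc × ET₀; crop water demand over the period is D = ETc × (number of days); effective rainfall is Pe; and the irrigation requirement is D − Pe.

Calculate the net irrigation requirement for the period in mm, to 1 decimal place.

Tmean = (33.0 + 10.5)/2 = 21.75 °C
0.408 Ra = 0.408 × 17.8 = 7.2624 mm/d equivalent
ET₀ = 0.0023 × 7.2624 × (21.75 + 17.8) × √22.5 = 0.0023 × 7.2624 × 39.55 × 4.7434 = 3.1336 mm/d
ETc = Kc × ET₀ = 1.07 × 3.1336 = 3.3530 mm/d
Crop demand D = ETc × 31 d = 3.3530 × 31 = 103.943 mm
Pe = 0.57 × 7.9 = 4.503 mm
D − Pe = 103.943 − 4.503 = 99.440 mm

99.4 mm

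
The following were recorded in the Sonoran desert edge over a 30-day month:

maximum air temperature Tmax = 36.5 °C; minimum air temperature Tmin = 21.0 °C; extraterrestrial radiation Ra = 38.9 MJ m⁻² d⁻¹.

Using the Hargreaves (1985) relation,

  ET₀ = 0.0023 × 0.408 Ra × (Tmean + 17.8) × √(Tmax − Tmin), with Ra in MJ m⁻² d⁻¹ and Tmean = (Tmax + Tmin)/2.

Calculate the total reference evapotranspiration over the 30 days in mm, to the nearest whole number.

201 mm

Tmean = (36.5 + 21.0)/2 = 28.75 °C
0.408 Ra = 0.408 × 38.9 = 15.8712 mm/d equivalent
ET₀ = 0.0023 × 15.8712 × (28.75 + 17.8) × √15.5 = 0.0023 × 15.8712 × 46.55 × 3.9370 = 6.6899 mm/d
Over 30 days: 6.6899 × 30 = 200.697 mm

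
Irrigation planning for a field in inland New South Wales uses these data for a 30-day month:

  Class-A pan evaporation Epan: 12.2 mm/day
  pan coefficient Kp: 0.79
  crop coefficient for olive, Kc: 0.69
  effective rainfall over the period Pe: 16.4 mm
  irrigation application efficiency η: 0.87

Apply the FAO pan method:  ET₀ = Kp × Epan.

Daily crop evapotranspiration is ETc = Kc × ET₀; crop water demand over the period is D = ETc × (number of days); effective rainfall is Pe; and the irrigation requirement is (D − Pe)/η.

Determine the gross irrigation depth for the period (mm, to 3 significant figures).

ET₀ = 0.79 × 12.2 = 9.6380 mm/d
ETc = Kc × ET₀ = 0.69 × 9.6380 = 6.6502 mm/d
Crop demand D = ETc × 30 d = 6.6502 × 30 = 199.506 mm
D − Pe = 199.506 − 16.4 = 183.106 mm
Gross irrigation = 183.106 / 0.87 = 210.467 mm

210 mm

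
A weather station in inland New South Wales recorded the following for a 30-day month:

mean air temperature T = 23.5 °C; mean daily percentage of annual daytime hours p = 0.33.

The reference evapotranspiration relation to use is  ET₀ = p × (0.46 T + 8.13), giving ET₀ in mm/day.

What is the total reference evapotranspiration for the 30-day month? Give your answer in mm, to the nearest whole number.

188 mm

ET₀ = 0.33 × (0.46 × 23.5 + 8.13) = 0.33 × 18.940 = 6.2502 mm/d
Monthly total = 6.2502 × 30 = 187.506 mm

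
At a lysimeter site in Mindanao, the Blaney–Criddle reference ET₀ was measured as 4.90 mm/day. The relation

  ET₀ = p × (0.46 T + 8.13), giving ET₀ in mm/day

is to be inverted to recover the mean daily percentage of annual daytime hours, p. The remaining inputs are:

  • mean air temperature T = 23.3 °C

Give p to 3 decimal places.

p = ET₀ / (0.46 T + 8.13) = 4.90 / (0.46 × 23.3 + 8.13) = 4.90 / 18.848 = 0.2600

0.260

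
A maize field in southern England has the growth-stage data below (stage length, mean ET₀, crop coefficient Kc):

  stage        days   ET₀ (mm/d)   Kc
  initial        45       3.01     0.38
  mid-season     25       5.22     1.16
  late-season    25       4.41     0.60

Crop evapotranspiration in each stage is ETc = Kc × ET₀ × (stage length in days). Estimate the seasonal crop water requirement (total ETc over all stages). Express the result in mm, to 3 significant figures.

initial: 0.38 × 3.01 × 45 = 51.47 mm
mid-season: 1.16 × 5.22 × 25 = 151.38 mm
late-season: 0.60 × 4.41 × 25 = 66.15 mm
Seasonal total = 269.00 mm

269 mm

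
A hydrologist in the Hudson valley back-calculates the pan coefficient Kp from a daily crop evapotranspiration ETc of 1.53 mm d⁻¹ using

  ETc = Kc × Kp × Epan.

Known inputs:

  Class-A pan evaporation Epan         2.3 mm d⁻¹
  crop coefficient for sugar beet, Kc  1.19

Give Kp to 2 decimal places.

0.56

ETc = Kc × Kp × Epan  ⇒  Kp = ETc / (Kc × Epan)
Kp = 1.53 / (1.19 × 2.3) = 1.53 / 2.737 = 0.5590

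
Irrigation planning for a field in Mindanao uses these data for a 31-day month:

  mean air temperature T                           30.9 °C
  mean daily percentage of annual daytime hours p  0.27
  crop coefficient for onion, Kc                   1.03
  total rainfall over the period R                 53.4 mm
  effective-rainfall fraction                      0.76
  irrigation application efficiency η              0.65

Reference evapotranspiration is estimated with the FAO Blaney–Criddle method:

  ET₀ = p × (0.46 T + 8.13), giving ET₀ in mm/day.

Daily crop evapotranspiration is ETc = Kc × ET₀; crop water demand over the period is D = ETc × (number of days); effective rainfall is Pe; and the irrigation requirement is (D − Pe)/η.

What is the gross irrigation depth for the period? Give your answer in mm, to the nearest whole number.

ET₀ = 0.27 × (0.46 × 30.9 + 8.13) = 0.27 × 22.344 = 6.0329 mm/d
ETc = Kc × ET₀ = 1.03 × 6.0329 = 6.2139 mm/d
Crop demand D = ETc × 31 d = 6.2139 × 31 = 192.631 mm
Pe = 0.76 × 53.4 = 40.584 mm
D − Pe = 192.631 − 40.584 = 152.047 mm
Gross irrigation = 152.047 / 0.65 = 233.918 mm

234 mm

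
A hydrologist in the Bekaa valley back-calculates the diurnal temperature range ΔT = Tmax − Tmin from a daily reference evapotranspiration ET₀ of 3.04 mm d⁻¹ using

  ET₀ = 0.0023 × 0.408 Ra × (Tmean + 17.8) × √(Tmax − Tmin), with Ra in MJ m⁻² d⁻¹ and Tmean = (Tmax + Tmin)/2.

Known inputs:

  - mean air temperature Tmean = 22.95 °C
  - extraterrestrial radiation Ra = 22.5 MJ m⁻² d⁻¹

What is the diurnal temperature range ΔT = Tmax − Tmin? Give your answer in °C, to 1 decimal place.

√ΔT = ET₀ / [0.0023 × 0.408 × Ra × (Tmean+17.8)] = 3.04 / (0.0023 × 9.1800 × 40.75) = 3.5333
ΔT = 3.5333² = 12.484 °C

12.5 °C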